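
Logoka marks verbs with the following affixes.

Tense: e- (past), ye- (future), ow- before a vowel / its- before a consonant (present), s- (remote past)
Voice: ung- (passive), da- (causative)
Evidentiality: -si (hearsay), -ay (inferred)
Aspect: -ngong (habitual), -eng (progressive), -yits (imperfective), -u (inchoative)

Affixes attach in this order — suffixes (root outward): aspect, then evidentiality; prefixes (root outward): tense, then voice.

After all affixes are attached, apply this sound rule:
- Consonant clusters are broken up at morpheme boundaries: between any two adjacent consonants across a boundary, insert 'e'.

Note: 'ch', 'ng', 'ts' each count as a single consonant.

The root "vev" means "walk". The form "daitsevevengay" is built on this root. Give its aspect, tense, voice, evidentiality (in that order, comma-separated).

progressive, present, causative, inferred

Segment: da-its-vev-eng-ay.
aspect: -eng → progressive.
tense: ow/its- → present.
voice: da- → causative.
evidentiality: -ay → inferred.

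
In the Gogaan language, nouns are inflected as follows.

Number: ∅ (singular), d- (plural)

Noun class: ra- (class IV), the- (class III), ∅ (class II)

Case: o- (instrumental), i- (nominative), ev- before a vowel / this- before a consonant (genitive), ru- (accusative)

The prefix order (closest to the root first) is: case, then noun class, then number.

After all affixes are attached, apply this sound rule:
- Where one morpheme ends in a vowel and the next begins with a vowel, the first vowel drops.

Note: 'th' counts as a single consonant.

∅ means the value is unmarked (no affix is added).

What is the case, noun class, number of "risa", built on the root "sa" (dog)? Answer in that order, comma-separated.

nominative, class IV, singular

Segment: ra-i-sa.
case: i- → nominative.
noun class: ra- → class IV.
number: ∅ → singular.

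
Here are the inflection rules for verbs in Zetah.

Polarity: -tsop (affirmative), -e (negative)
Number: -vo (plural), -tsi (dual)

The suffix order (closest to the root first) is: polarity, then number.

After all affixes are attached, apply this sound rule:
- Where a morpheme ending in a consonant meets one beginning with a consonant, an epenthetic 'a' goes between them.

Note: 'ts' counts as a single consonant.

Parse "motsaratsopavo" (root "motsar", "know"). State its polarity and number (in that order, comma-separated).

affirmative, plural

Segment: motsar-tsop-vo.
polarity: -tsop → affirmative.
number: -vo → plural.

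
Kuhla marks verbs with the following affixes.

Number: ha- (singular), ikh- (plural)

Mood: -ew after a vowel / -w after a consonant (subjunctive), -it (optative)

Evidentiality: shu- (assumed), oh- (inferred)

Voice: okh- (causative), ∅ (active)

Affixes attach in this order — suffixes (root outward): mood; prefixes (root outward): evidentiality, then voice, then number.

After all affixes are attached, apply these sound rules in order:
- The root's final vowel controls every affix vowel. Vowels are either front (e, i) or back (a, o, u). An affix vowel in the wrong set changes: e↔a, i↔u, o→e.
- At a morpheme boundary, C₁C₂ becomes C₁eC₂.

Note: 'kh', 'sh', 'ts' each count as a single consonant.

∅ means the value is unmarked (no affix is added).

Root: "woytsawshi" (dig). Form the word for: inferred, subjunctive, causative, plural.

ikhekhehewoytsawshiew

Attach evidentiality inferred oh- → ohwoytsawshi.
Attach mood subjunctive -ew (after vowel 'i') → ohwoytsawshiew.
Attach voice causative okh- → okhohwoytsawshiew.
Attach number plural ikh- → ikhokhohwoytsawshiew.
Apply vowel harmony: ikhokhohwoytsawshiew → ikhekhehwoytsawshiew.
Apply epenthesis: ikhekhehwoytsawshiew → ikhekhehewoytsawshiew.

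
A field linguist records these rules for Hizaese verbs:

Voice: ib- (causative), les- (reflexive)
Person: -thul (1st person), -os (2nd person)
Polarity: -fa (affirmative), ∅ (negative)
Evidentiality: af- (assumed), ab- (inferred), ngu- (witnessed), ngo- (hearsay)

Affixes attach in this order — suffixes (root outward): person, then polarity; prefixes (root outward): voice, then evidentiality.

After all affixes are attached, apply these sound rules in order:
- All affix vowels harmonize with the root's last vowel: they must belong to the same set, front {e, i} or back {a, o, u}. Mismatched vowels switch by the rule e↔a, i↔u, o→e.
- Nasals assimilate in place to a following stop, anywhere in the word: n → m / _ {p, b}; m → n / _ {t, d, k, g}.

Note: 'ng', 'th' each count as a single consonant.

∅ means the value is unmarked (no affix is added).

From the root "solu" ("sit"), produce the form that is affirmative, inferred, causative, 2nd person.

abubsoluosfa

Attach person 2nd person -os → soluos.
Attach polarity affirmative -fa → soluosfa.
Attach voice causative ib- → ibsoluosfa.
Attach evidentiality inferred ab- → abibsoluosfa.
Apply vowel harmony: abibsoluosfa → abubsoluosfa.
Nasal assimilation: no change.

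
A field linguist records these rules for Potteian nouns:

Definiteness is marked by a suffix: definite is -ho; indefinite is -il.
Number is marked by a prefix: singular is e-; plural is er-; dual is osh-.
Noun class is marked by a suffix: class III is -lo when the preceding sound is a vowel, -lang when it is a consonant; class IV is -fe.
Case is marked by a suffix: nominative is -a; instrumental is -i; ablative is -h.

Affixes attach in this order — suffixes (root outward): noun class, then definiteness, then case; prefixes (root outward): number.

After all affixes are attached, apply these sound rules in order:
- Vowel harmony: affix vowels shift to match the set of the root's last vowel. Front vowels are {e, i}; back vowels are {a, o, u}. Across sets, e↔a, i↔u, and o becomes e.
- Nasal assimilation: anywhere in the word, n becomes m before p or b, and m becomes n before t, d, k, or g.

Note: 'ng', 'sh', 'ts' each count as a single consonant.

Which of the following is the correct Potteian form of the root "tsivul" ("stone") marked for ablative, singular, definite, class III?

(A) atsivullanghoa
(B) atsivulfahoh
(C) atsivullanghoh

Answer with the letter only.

Attach noun class class III -lang (after consonant 'l') → tsivullang.
Attach number singular e- → etsivullang.
Attach definiteness definite -ho → etsivullangho.
Attach case ablative -h → etsivullanghoh.
Apply vowel harmony: etsivullanghoh → atsivullanghoh.
Nasal assimilation: no change.
So the correct form is atsivullanghoh, option (C).
(B) atsivulfahoh is wrong: it uses class IV instead of class III for noun class.
(A) atsivullanghoa is wrong: it uses nominative instead of ablative for case.

C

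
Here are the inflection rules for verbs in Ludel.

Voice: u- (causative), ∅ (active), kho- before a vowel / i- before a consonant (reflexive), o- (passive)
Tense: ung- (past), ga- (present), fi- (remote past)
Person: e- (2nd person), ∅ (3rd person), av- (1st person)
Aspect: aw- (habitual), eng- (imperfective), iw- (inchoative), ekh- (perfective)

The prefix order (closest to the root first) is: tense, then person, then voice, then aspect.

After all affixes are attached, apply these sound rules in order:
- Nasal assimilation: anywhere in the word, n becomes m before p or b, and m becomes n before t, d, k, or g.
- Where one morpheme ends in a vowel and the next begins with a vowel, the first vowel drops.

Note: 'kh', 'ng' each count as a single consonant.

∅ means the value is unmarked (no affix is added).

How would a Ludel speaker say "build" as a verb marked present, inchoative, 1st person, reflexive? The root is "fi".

Attach tense present ga- → gafi.
Attach person 1st person av- → avgafi.
Attach voice reflexive kho- (before vowel 'a') → khoavgafi.
Attach aspect inchoative iw- → iwkhoavgafi.
Nasal assimilation: no change.
Apply vowel deletion: iwkhoavgafi → iwkhavgafi.

iwkhavgafi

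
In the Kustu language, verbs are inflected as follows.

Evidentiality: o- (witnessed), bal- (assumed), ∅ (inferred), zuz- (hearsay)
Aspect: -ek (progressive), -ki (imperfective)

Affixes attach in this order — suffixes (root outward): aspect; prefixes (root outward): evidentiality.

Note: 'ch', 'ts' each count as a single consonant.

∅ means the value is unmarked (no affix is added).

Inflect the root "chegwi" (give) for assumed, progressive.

Attach evidentiality assumed bal- → balchegwi.
Attach aspect progressive -ek → balchegwiek.

balchegwiek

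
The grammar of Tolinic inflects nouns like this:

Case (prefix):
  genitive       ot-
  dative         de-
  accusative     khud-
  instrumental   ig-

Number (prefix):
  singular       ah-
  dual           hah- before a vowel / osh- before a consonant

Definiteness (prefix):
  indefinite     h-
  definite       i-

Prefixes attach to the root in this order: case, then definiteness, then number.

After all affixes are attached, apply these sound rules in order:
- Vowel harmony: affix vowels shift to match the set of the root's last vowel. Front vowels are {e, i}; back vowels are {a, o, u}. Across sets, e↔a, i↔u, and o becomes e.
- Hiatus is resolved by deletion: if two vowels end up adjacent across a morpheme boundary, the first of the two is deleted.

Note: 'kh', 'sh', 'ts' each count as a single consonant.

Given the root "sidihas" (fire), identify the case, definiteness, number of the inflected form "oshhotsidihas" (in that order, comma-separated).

genitive, indefinite, dual

Segment: osh-h-ot-sidihas.
case: ot- → genitive.
definiteness: h- → indefinite.
number: hah/osh- → dual.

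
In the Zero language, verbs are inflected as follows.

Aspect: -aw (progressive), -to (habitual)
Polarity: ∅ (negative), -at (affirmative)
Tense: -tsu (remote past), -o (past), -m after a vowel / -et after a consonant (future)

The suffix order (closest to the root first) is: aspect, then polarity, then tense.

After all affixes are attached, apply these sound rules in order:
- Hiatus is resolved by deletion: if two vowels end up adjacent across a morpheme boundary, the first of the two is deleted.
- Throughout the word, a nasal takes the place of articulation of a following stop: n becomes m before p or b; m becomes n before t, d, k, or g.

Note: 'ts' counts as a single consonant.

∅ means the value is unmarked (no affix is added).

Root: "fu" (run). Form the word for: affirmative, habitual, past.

Attach aspect habitual -to → futo.
Attach polarity affirmative -at → futoat.
Attach tense past -o → futoato.
Apply vowel deletion: futoato → futato.
Nasal assimilation: no change.

futato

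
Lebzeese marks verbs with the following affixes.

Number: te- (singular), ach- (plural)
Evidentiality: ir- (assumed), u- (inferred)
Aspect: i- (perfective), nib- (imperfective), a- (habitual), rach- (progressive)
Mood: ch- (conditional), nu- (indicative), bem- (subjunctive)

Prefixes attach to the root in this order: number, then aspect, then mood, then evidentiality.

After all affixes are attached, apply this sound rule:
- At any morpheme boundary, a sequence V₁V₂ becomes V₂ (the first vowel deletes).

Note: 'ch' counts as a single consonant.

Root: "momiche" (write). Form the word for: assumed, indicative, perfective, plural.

irnachmomiche

Attach number plural ach- → achmomiche.
Attach aspect perfective i- → iachmomiche.
Attach mood indicative nu- → nuiachmomiche.
Attach evidentiality assumed ir- → irnuiachmomiche.
Apply vowel deletion: irnuiachmomiche → irnachmomiche.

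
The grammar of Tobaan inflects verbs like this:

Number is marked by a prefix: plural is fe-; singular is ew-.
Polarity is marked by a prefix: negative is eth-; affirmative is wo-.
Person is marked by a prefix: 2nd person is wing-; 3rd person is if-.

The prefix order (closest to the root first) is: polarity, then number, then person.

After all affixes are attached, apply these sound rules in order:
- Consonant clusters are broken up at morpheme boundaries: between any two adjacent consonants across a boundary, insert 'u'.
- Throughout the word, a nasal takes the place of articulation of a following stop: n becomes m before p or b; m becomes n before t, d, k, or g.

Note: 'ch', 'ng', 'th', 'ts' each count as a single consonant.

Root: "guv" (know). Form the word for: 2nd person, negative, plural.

Attach polarity negative eth- → ethguv.
Attach number plural fe- → feethguv.
Attach person 2nd person wing- → wingfeethguv.
Apply epenthesis: wingfeethguv → wingufeethuguv.
Nasal assimilation: no change.

wingufeethuguv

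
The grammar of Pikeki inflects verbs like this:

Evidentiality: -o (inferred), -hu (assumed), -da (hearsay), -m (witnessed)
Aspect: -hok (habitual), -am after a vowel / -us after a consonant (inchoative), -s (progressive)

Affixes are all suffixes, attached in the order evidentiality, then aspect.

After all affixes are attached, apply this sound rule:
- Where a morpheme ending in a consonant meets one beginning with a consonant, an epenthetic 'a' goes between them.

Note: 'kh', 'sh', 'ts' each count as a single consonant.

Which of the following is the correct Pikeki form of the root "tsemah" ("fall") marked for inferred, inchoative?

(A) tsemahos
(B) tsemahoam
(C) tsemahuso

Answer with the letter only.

Attach evidentiality inferred -o → tsemaho.
Attach aspect inchoative -am (after vowel 'o') → tsemahoam.
Epenthesis: no change.
So the correct form is tsemahoam, option (B).
(A) tsemahos is wrong: it uses progressive instead of inchoative for aspect.
(C) tsemahuso is wrong: it has the affixes in the wrong order.

B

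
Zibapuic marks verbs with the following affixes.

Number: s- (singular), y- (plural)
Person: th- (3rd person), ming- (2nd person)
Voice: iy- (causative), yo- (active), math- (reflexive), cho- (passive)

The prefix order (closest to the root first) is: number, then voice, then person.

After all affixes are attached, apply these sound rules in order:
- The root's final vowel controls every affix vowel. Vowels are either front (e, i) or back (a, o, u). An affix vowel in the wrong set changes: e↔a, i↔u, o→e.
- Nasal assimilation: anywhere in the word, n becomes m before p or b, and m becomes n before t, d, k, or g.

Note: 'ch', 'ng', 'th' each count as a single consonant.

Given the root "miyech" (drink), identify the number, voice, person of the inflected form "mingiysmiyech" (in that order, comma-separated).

singular, causative, 2nd person

Segment: ming-iy-s-miyech.
number: s- → singular.
voice: iy- → causative.
person: ming- → 2nd person.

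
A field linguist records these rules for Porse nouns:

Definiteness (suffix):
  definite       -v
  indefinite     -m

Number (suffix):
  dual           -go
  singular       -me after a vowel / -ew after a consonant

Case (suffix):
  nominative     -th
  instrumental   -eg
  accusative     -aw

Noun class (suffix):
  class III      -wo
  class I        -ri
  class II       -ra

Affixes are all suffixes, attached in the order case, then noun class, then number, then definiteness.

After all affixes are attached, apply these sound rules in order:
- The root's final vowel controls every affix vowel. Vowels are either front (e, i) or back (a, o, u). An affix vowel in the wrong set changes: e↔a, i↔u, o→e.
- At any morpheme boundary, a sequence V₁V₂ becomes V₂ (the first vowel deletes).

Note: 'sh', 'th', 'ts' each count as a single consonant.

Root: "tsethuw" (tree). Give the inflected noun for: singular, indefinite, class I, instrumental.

tsethuwagrumam

Attach case instrumental -eg → tsethuweg.
Attach noun class class I -ri → tsethuwegri.
Attach number singular -me (after vowel 'i') → tsethuwegrime.
Attach definiteness indefinite -m → tsethuwegrimem.
Apply vowel harmony: tsethuwegrimem → tsethuwagrumam.
Vowel deletion: no change.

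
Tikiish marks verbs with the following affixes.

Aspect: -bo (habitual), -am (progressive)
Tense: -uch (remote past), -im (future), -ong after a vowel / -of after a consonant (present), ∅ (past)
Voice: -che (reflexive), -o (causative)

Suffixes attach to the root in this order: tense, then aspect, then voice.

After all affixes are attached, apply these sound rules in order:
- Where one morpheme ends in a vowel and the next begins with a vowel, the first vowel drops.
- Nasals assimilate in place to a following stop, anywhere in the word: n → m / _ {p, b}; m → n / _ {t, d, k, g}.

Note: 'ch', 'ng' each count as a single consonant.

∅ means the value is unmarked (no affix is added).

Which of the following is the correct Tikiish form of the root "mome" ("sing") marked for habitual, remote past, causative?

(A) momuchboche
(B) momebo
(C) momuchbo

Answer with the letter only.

C

Attach tense remote past -uch → momeuch.
Attach aspect habitual -bo → momeuchbo.
Attach voice causative -o → momeuchboo.
Apply vowel deletion: momeuchboo → momuchbo.
Nasal assimilation: no change.
So the correct form is momuchbo, option (C).
(B) momebo is wrong: it uses past instead of remote past for tense.
(A) momuchboche is wrong: it uses reflexive instead of causative for voice.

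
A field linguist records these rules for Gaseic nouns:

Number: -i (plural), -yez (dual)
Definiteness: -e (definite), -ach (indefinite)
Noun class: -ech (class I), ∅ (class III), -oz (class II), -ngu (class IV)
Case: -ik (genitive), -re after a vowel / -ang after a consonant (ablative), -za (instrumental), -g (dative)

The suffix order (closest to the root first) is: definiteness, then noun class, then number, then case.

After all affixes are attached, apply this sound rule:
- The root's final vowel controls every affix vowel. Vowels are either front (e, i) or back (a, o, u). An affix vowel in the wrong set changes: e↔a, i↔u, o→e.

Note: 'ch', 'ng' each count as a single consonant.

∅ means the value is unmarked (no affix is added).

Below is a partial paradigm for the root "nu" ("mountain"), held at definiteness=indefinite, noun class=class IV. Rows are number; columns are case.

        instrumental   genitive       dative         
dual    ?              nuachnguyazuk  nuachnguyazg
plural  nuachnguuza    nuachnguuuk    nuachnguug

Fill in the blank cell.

Attach definiteness indefinite -ach → nuach.
Attach noun class class IV -ngu → nuachngu.
Attach number dual -yez → nuachnguyez.
Attach case instrumental -za → nuachnguyezza.
Apply vowel harmony: nuachnguyezza → nuachnguyazza.

nuachnguyazza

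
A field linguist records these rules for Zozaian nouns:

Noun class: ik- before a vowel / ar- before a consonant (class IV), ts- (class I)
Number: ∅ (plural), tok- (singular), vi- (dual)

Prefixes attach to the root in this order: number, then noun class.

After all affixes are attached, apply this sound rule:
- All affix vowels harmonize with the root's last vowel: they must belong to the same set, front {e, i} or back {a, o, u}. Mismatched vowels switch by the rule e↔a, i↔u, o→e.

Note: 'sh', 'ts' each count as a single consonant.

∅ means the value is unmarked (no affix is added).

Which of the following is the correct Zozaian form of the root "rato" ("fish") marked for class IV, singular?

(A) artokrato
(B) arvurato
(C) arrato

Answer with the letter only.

A

Attach number singular tok- → tokrato.
Attach noun class class IV ar- (before consonant 't') → artokrato.
Vowel harmony: no change.
So the correct form is artokrato, option (A).
(C) arrato is wrong: it uses plural instead of singular for number.
(B) arvurato is wrong: it uses dual instead of singular for number.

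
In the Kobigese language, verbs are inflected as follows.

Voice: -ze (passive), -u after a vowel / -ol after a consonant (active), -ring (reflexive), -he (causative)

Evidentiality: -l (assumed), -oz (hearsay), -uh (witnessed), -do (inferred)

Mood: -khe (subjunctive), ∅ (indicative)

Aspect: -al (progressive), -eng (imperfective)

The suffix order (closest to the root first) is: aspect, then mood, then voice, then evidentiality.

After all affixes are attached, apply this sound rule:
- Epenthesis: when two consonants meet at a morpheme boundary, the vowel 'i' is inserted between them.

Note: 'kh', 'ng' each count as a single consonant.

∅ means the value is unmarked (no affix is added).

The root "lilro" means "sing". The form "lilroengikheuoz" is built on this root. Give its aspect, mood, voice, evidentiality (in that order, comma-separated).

imperfective, subjunctive, active, hearsay

Segment: lilro-eng-khe-u-oz.
aspect: -eng → imperfective.
mood: -khe → subjunctive.
voice: -u/ol → active.
evidentiality: -oz → hearsay.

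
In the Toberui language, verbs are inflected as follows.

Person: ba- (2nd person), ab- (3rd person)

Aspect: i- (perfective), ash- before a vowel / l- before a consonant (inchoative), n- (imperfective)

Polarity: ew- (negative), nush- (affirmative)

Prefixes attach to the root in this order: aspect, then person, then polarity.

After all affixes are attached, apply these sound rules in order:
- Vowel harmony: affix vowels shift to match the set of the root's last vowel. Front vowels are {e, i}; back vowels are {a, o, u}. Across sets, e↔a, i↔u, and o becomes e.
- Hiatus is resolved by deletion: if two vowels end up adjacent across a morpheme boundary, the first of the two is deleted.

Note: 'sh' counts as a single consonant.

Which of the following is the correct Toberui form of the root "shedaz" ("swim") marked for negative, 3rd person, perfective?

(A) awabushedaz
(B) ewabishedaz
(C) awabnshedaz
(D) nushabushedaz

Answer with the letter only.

A

Attach aspect perfective i- → ishedaz.
Attach person 3rd person ab- → abishedaz.
Attach polarity negative ew- → ewabishedaz.
Apply vowel harmony: ewabishedaz → awabushedaz.
Vowel deletion: no change.
So the correct form is awabushedaz, option (A).
(C) awabnshedaz is wrong: it uses imperfective instead of perfective for aspect.
(D) nushabushedaz is wrong: it uses affirmative instead of negative for polarity.
(B) ewabishedaz is wrong: it fails to apply the sound rule(s).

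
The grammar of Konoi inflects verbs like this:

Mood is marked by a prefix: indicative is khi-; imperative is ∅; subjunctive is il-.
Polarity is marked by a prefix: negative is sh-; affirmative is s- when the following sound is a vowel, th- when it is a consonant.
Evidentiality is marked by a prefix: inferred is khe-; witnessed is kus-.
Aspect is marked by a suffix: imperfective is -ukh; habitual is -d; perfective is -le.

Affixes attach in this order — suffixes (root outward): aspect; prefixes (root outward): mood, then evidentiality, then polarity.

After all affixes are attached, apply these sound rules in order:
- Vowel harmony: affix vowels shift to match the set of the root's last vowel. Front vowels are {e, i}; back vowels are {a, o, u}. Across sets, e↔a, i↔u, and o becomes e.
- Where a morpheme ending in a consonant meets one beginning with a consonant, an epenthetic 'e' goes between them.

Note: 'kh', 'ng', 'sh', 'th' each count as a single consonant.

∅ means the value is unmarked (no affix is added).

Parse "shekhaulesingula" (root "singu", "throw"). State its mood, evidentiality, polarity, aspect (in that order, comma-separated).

subjunctive, inferred, negative, perfective

Segment: sh-khe-il-singu-le.
mood: il- → subjunctive.
evidentiality: khe- → inferred.
polarity: sh- → negative.
aspect: -le → perfective.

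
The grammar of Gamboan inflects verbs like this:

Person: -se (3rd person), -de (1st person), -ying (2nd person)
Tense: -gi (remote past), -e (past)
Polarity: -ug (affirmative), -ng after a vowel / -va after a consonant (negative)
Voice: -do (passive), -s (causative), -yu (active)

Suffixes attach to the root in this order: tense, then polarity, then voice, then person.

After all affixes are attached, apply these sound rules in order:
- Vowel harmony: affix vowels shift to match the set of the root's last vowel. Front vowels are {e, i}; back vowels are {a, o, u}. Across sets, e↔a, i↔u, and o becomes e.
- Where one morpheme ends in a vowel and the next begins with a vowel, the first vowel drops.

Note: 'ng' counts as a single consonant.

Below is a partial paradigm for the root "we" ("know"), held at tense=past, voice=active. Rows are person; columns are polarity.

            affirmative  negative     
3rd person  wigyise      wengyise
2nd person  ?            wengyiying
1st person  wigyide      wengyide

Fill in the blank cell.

Attach tense past -e → wee.
Attach polarity affirmative -ug → weeug.
Attach voice active -yu → weeugyu.
Attach person 2nd person -ying → weeugyuying.
Apply vowel harmony: weeugyuying → weeigyiying.
Apply vowel deletion: weeigyiying → wigyiying.

wigyiying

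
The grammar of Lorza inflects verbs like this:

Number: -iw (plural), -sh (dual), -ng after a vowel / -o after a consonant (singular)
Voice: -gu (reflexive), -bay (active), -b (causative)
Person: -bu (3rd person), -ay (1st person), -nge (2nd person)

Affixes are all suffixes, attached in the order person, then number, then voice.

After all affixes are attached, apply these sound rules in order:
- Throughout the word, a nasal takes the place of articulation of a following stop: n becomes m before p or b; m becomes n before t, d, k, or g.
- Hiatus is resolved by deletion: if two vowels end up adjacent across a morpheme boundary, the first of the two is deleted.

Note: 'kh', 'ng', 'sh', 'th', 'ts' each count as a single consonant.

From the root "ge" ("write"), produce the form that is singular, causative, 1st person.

Attach person 1st person -ay → geay.
Attach number singular -o (after consonant 'y') → geayo.
Attach voice causative -b → geayob.
Nasal assimilation: no change.
Apply vowel deletion: geayob → gayob.

gayob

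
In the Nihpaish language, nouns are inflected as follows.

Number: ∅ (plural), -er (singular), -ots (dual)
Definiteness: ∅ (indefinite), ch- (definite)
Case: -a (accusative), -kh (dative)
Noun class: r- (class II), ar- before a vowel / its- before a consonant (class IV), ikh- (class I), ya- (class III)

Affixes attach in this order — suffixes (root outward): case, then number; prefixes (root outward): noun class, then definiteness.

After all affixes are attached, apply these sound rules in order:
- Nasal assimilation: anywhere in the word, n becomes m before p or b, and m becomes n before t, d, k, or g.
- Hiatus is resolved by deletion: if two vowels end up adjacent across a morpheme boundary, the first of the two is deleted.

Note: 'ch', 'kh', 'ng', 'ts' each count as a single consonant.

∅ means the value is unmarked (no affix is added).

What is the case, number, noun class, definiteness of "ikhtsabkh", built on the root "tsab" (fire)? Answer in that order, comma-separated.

dative, plural, class I, indefinite

Segment: ikh-tsab-kh.
case: -kh → dative.
number: ∅ → plural.
noun class: ikh- → class I.
definiteness: ∅ → indefinite.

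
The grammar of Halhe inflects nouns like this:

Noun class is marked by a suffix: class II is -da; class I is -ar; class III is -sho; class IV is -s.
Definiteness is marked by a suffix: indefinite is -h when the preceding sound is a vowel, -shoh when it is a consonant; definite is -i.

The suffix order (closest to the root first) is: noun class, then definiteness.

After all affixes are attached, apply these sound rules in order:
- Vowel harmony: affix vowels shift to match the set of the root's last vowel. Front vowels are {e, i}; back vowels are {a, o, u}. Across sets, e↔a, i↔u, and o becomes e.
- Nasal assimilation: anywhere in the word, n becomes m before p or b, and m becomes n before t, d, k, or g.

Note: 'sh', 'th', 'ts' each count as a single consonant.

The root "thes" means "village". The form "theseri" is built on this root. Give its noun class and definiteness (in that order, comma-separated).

class I, definite

Segment: thes-ar-i.
noun class: -ar → class I.
definiteness: -i → definite.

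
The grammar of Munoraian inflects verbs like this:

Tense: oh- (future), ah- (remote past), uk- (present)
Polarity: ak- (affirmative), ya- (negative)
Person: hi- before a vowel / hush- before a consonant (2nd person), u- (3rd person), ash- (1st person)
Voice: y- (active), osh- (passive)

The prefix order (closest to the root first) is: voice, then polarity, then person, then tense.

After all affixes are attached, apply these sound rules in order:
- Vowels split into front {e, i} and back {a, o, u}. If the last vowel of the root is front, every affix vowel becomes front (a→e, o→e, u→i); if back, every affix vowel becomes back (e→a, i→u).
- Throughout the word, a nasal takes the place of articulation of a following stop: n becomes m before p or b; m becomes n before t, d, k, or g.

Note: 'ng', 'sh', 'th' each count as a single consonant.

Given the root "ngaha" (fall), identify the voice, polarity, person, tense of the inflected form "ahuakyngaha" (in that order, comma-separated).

active, affirmative, 3rd person, remote past

Segment: ah-u-ak-y-ngaha.
voice: y- → active.
polarity: ak- → affirmative.
person: u- → 3rd person.
tense: ah- → remote past.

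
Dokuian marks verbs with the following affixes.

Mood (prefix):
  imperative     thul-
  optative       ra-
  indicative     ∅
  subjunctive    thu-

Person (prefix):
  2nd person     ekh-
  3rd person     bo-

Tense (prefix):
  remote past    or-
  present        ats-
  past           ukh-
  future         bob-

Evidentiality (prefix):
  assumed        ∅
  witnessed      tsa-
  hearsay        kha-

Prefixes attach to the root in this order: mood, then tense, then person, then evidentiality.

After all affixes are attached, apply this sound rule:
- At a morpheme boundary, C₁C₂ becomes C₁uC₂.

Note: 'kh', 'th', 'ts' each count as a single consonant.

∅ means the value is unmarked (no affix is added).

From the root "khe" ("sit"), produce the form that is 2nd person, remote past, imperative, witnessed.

tsaekhoruthulukhe

Attach mood imperative thul- → thulkhe.
Attach tense remote past or- → orthulkhe.
Attach person 2nd person ekh- → ekhorthulkhe.
Attach evidentiality witnessed tsa- → tsaekhorthulkhe.
Apply epenthesis: tsaekhorthulkhe → tsaekhoruthulukhe.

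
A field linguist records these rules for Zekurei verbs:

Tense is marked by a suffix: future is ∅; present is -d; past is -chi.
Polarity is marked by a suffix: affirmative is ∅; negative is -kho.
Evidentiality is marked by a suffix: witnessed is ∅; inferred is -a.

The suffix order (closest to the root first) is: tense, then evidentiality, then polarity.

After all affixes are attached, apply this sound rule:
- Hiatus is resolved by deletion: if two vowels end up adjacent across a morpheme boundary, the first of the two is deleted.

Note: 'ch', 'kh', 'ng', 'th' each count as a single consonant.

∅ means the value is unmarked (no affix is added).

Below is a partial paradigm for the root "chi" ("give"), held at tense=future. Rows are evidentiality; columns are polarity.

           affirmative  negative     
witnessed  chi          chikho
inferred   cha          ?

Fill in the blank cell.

tense = future: zero marking, form stays chi.
Attach evidentiality inferred -a → chia.
Attach polarity negative -kho → chiakho.
Apply vowel deletion: chiakho → chakho.

chakho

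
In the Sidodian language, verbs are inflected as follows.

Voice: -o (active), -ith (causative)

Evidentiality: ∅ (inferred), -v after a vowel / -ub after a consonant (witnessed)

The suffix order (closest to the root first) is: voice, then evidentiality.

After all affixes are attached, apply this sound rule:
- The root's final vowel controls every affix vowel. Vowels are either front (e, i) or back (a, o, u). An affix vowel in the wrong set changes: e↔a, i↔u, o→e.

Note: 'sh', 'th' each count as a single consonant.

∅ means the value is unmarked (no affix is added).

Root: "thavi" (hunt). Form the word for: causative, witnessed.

thaviithib

Attach voice causative -ith → thaviith.
Attach evidentiality witnessed -ub (after consonant 'th') → thaviithub.
Apply vowel harmony: thaviithub → thaviithib.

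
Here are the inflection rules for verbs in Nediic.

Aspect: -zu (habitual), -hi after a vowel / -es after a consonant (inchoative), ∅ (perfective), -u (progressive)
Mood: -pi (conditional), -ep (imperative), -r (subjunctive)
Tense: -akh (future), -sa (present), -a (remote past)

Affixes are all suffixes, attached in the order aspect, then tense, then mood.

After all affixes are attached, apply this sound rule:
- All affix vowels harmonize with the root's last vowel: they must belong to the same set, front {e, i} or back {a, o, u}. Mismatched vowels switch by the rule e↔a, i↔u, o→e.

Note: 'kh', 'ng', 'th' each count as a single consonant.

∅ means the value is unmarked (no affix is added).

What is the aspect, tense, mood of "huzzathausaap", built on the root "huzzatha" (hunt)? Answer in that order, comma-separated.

Segment: huzzatha-u-sa-ep.
aspect: -u → progressive.
tense: -sa → present.
mood: -ep → imperative.

progressive, present, imperative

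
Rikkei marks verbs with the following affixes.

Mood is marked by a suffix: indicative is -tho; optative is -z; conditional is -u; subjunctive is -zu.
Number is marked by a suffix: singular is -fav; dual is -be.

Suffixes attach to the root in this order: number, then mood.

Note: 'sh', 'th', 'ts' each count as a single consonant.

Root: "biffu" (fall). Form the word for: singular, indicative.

Attach number singular -fav → biffufav.
Attach mood indicative -tho → biffufavtho.

biffufavtho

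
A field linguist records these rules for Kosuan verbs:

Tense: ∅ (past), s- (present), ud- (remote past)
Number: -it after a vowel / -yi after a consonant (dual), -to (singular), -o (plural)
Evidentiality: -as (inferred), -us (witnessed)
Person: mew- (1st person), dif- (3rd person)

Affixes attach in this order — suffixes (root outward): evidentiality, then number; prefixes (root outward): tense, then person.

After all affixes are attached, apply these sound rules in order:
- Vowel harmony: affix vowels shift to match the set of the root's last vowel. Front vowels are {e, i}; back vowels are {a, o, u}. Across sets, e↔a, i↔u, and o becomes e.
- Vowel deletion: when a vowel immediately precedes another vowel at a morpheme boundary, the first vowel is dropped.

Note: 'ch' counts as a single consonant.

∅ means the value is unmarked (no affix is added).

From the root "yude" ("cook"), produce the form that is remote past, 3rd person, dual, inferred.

Attach tense remote past ud- → udyude.
Attach person 3rd person dif- → difudyude.
Attach evidentiality inferred -as → difudyudeas.
Attach number dual -yi (after consonant 's') → difudyudeasyi.
Apply vowel harmony: difudyudeasyi → difidyudeesyi.
Apply vowel deletion: difidyudeesyi → difidyudesyi.

difidyudesyi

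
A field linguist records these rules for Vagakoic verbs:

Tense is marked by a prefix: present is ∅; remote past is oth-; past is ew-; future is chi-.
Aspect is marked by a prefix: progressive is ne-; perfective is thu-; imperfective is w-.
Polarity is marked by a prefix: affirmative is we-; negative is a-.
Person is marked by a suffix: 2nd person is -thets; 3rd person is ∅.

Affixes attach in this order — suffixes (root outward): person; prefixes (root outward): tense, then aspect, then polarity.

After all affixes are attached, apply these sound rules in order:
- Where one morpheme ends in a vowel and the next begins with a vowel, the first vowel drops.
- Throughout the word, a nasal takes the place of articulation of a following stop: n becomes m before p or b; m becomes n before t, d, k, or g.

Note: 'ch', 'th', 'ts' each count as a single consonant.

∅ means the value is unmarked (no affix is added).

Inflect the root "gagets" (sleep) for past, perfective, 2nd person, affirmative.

wethewgagetsthets

Attach tense past ew- → ewgagets.
Attach person 2nd person -thets → ewgagetsthets.
Attach aspect perfective thu- → thuewgagetsthets.
Attach polarity affirmative we- → wethuewgagetsthets.
Apply vowel deletion: wethuewgagetsthets → wethewgagetsthets.
Nasal assimilation: no change.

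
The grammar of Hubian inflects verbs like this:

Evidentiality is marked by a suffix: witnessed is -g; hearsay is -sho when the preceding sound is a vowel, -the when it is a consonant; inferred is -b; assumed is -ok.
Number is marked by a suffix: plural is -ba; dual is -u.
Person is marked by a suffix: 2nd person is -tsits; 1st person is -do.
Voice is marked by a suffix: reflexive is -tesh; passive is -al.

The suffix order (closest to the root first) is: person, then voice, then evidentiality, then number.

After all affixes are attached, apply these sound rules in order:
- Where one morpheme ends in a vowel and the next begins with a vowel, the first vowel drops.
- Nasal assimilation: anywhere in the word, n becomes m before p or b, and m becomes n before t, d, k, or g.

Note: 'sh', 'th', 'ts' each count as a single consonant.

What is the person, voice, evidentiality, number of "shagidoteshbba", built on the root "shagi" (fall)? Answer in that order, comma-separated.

Segment: shagi-do-tesh-b-ba.
person: -do → 1st person.
voice: -tesh → reflexive.
evidentiality: -b → inferred.
number: -ba → plural.

1st person, reflexive, inferred, plural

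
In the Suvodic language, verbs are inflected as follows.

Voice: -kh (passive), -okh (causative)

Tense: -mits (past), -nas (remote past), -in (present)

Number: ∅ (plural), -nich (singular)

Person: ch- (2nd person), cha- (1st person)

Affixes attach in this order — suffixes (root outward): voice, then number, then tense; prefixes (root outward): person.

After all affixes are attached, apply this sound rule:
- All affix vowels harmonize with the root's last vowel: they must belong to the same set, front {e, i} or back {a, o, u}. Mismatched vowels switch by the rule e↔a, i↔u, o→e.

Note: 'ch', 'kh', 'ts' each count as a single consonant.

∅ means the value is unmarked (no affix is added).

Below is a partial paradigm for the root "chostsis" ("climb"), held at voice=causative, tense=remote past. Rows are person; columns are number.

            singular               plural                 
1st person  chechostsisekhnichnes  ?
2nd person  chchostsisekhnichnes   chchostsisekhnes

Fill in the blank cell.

Attach voice causative -okh → chostsisokh.
number = plural: zero marking, form stays chostsisokh.
Attach person 1st person cha- → chachostsisokh.
Attach tense remote past -nas → chachostsisokhnas.
Apply vowel harmony: chachostsisokhnas → chechostsisekhnes.

chechostsisekhnes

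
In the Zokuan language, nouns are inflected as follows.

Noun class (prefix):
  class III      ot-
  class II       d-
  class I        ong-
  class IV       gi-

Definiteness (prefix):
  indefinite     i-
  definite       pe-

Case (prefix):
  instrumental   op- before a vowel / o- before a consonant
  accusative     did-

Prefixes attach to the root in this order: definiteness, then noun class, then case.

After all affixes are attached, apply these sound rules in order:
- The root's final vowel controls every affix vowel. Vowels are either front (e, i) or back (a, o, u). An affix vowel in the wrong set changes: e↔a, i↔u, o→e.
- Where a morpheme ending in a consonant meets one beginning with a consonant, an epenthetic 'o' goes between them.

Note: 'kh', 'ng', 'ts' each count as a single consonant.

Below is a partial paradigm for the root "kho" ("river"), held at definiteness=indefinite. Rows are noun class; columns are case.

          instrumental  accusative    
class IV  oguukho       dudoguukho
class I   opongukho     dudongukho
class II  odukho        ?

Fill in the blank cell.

Attach definiteness indefinite i- → ikho.
Attach noun class class II d- → dikho.
Attach case accusative did- → diddikho.
Apply vowel harmony: diddikho → duddukho.
Apply epenthesis: duddukho → dudodukho.

dudodukho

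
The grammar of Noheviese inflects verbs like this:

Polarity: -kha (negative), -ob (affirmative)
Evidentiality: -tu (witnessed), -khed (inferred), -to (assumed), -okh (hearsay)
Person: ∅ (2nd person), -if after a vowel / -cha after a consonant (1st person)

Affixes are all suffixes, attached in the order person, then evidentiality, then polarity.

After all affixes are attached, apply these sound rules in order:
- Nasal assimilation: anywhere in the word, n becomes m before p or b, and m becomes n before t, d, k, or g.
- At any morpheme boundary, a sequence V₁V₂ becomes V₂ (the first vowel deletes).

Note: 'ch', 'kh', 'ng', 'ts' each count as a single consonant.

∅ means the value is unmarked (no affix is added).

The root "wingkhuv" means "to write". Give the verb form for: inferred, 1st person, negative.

wingkhuvchakhedkha

Attach person 1st person -cha (after consonant 'v') → wingkhuvcha.
Attach evidentiality inferred -khed → wingkhuvchakhed.
Attach polarity negative -kha → wingkhuvchakhedkha.
Nasal assimilation: no change.
Vowel deletion: no change.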